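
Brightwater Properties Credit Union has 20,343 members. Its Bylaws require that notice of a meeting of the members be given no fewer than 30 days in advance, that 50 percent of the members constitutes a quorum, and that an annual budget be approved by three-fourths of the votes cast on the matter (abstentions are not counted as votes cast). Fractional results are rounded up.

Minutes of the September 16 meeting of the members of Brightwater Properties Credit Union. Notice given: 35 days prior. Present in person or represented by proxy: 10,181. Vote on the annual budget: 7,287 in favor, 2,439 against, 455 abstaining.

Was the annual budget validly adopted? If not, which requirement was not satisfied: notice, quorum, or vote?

Invalid — vote requirement not satisfied.

Notice: 35 days given; 30 required. Satisfied.
Quorum: 50% of 20,343 = 10,171.50, rounded up to 10,172; 10,181 present. Satisfied.
Vote: requires three-fourths of the votes cast (10,181 − 455 abstaining = 9,726); 3/4 of 9726 = 7294.50, rounded up to 7295, so 7,295 needed; 7,287 in favor. Not satisfied.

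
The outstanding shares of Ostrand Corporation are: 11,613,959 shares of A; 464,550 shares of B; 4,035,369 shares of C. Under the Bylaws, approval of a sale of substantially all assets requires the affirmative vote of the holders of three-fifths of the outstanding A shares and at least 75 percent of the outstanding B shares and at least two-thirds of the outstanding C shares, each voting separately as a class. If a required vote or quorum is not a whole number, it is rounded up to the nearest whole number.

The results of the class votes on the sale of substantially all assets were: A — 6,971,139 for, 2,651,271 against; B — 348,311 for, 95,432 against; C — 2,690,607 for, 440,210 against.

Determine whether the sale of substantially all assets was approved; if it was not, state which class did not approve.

A: 3/5 of 11613959 = 6968375.40, rounded up to 6968376; 6,968,376 required, 6,971,139 in favor — approved.
B: 3/4 of 464550 = 348412.50, rounded up to 348413; 348,413 required, 348,311 in favor — not approved.
C: 2/3 of 4035369 = 2690246; 2,690,246 required, 2,690,607 in favor — approved.

Not approved — the B shares did not give the required vote.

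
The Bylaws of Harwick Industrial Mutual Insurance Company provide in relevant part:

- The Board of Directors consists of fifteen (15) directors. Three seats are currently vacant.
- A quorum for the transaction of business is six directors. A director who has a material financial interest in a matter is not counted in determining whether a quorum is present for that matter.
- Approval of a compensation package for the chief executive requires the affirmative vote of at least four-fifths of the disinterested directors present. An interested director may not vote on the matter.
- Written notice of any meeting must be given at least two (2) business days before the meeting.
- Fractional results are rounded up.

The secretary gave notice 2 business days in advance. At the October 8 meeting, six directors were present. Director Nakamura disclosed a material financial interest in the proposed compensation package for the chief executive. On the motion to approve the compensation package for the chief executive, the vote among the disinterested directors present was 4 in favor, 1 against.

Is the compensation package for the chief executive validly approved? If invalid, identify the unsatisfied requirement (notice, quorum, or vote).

Invalid — quorum requirement not satisfied.

Notice: 2 business days given; 2 required (2 ≥ 2). Satisfied.
Quorum: 6 present, but the 1 interested director does not count, leaving 5. Quorum is 6. Not satisfied.
Vote: the compensation package for the chief executive requires four-fifths of the disinterested directors present (6 − 1 = 5). 4/5 of 5 = 4, so 4 affirmative votes are needed; 4 voted in favor. Satisfied. (Moot — without a quorum no business can be validly transacted.)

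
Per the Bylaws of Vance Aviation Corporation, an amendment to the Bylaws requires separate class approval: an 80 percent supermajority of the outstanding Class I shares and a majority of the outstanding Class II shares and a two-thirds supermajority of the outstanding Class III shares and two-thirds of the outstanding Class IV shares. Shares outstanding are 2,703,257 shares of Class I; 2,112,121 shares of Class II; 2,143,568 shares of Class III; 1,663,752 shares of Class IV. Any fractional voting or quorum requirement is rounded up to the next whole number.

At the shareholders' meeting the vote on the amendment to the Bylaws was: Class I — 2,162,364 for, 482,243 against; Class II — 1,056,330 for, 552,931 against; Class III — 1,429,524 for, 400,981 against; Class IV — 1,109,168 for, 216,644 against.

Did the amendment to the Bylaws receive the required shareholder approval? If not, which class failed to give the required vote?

Class I: 4/5 of 2703257 = 2162605.60, rounded up to 2162606; 2,162,606 required, 2,162,364 in favor — not approved.
Class II: a majority of 2112121 is 1056061; 1,056,061 required, 1,056,330 in favor — approved.
Class III: 2/3 of 2143568 = 1429045.33, rounded up to 1429046; 1,429,046 required, 1,429,524 in favor — approved.
Class IV: 2/3 of 1663752 = 1109168; 1,109,168 required, 1,109,168 in favor — approved.

Not approved — the Class I shares did not give the required vote.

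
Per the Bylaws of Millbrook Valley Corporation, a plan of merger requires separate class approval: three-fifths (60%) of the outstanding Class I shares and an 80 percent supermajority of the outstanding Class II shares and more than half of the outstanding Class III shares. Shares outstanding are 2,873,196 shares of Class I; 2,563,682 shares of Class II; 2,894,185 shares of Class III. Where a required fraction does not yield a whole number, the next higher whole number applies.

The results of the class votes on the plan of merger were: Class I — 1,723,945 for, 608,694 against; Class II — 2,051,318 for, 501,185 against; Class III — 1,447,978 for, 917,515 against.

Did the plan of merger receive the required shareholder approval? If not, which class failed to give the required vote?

Approved — every class gave the required vote.

Class I: 3/5 of 2873196 = 1723917.60, rounded up to 1723918; 1,723,918 required, 1,723,945 in favor — approved.
Class II: 4/5 of 2563682 = 2050945.60, rounded up to 2050946; 2,050,946 required, 2,051,318 in favor — approved.
Class III: a majority of 2894185 is 1447093; 1,447,093 required, 1,447,978 in favor — approved.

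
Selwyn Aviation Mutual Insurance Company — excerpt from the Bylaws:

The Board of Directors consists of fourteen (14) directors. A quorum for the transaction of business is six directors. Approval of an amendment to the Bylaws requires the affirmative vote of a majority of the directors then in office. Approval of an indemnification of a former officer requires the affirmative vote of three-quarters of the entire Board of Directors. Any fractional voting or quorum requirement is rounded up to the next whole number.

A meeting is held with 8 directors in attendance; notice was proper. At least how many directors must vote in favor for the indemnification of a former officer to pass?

11

The indemnification of a former officer requires three-fourths of the entire Board of Directors (14).
3/4 of 14 = 10.50, rounded up to 11.
(Only 8 can vote, so the indemnification of a former officer cannot pass at this meeting, but the required vote is still 11.)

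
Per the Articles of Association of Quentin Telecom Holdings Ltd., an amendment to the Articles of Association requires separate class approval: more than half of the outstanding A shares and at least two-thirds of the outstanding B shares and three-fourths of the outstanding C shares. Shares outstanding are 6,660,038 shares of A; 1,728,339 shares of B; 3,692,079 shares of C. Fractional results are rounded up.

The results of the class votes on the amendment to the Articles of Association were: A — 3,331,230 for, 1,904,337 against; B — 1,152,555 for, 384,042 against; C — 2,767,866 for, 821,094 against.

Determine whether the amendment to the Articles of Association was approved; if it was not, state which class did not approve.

A: a majority of 6660038 is 3330020; 3,330,020 required, 3,331,230 in favor — approved.
B: 2/3 of 1728339 = 1152226; 1,152,226 required, 1,152,555 in favor — approved.
C: 3/4 of 3692079 = 2769059.25, rounded up to 2769060; 2,769,060 required, 2,767,866 in favor — not approved.

Not approved — the C shares did not give the required vote.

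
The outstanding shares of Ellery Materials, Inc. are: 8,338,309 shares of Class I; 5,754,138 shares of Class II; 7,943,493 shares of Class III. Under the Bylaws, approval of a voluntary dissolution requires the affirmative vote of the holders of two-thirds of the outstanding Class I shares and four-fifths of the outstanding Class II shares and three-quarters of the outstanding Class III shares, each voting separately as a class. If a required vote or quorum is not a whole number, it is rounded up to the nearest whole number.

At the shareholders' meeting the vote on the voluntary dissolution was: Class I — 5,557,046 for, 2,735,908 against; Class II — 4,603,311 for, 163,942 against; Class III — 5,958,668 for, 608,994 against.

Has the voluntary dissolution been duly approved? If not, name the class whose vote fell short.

Class I: 2/3 of 8338309 = 5558872.67, rounded up to 5558873; 5,558,873 required, 5,557,046 in favor — not approved.
Class II: 4/5 of 5754138 = 4603310.40, rounded up to 4603311; 4,603,311 required, 4,603,311 in favor — approved.
Class III: 3/4 of 7943493 = 5957619.75, rounded up to 5957620; 5,957,620 required, 5,958,668 in favor — approved.

Not approved — the Class I shares did not give the required vote.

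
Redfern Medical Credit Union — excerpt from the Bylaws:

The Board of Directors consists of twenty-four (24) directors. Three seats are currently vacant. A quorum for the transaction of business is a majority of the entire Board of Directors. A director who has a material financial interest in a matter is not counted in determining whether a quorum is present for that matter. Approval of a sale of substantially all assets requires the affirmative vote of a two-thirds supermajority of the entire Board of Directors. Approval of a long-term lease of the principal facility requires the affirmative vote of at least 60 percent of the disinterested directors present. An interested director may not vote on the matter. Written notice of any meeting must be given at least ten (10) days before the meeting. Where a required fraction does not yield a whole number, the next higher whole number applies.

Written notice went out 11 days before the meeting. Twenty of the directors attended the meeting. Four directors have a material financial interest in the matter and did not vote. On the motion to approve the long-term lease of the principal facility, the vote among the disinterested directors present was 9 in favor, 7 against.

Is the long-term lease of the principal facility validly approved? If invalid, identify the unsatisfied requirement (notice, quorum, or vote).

Notice: 11 days given; 10 required (11 ≥ 10). Satisfied.
Quorum: 20 present, but the 4 interested directors do not count, leaving 16. Quorum is 13. Satisfied.
Vote: the long-term lease of the principal facility requires three-fifths of the disinterested directors present (20 − 4 = 16). 3/5 of 16 = 9.60, rounded up to 10, so 10 affirmative votes are needed; 9 voted in favor. Not satisfied.

Invalid — vote requirement not satisfied.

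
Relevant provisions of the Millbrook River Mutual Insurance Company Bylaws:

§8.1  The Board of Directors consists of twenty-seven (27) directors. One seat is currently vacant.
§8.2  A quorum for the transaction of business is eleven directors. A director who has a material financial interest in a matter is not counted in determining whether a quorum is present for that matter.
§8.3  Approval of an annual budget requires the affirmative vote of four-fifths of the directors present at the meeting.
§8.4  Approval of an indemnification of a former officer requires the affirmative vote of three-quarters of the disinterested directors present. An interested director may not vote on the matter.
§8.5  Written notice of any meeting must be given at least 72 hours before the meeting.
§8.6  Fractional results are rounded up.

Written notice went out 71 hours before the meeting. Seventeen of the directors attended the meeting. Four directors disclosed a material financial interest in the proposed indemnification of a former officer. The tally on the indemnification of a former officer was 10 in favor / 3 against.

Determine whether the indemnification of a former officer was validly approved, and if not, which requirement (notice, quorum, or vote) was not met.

Invalid — notice requirement not satisfied.

Notice: 71 hours given; 72 required (71 < 72). Not satisfied.
Quorum: 17 present, but the 4 interested directors do not count, leaving 13. Quorum is 11. Satisfied.
Vote: the indemnification of a former officer requires three-fourths of the disinterested directors present (17 − 4 = 13). 3/4 of 13 = 9.75, rounded up to 10, so 10 affirmative votes are needed; 10 voted in favor. Satisfied.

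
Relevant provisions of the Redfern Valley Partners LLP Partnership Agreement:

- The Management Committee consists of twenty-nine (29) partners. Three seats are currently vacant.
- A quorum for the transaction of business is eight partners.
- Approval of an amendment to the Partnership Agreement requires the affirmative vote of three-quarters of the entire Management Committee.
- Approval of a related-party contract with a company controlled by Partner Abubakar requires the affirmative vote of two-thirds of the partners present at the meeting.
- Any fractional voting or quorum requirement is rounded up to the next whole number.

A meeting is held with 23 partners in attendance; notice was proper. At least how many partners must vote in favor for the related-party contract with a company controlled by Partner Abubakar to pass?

16

The related-party contract with a company controlled by Partner Abubakar requires two-thirds of the partners present (23).
2/3 of 23 = 15.33, rounded up to 16.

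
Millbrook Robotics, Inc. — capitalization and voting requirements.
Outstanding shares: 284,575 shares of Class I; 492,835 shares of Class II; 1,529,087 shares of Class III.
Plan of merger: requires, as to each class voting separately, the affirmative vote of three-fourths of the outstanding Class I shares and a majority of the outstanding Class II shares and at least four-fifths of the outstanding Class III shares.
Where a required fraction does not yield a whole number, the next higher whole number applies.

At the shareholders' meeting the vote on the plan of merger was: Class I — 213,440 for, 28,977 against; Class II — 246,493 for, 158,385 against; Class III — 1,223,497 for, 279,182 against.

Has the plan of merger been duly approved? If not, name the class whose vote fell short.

Approved — every class gave the required vote.

Class I: 3/4 of 284575 = 213431.25, rounded up to 213432; 213,432 required, 213,440 in favor — approved.
Class II: a majority of 492835 is 246418; 246,418 required, 246,493 in favor — approved.
Class III: 4/5 of 1529087 = 1223269.60, rounded up to 1223270; 1,223,270 required, 1,223,497 in favor — approved.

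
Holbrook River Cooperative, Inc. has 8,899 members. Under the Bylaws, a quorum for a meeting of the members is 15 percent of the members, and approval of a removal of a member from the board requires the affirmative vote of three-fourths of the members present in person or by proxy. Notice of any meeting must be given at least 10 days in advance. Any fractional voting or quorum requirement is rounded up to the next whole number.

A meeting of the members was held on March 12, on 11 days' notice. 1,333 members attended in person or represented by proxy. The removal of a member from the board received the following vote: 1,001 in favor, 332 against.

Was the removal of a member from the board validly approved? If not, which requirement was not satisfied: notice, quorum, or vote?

Notice: 11 days given; 10 required. Satisfied.
Quorum: 15% of 8,899 = 1,334.85, rounded up to 1,335; 1,333 present. Not satisfied.
Vote: requires three-fourths of those present (1,333); 3/4 of 1333 = 999.75, rounded up to 1000, so 1,000 needed; 1,001 in favor. Satisfied.

Invalid — quorum requirement not satisfied.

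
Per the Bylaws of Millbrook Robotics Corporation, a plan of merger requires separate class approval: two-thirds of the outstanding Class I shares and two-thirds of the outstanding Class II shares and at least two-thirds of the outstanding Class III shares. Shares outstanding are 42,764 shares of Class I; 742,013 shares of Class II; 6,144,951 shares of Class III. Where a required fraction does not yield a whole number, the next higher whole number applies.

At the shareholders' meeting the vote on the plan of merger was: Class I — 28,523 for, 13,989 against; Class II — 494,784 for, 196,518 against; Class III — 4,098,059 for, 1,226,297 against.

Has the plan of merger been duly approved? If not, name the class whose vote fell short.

Approved — every class gave the required vote.

Class I: 2/3 of 42764 = 28509.33, rounded up to 28510; 28,510 required, 28,523 in favor — approved.
Class II: 2/3 of 742013 = 494675.33, rounded up to 494676; 494,676 required, 494,784 in favor — approved.
Class III: 2/3 of 6144951 = 4096634; 4,096,634 required, 4,098,059 in favor — approved.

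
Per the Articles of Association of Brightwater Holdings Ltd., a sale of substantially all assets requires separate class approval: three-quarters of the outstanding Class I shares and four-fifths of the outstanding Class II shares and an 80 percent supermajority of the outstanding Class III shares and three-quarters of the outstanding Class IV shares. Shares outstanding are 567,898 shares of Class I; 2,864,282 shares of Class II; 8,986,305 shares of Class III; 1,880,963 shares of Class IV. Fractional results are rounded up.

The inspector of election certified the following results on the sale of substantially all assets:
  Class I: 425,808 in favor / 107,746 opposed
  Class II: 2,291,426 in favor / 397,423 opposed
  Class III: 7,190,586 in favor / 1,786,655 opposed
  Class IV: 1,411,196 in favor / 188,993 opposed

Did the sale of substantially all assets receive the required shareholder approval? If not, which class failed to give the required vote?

Not approved — the Class I shares did not give the required vote.

Class I: 3/4 of 567898 = 425923.50, rounded up to 425924; 425,924 required, 425,808 in favor — not approved.
Class II: 4/5 of 2864282 = 2291425.60, rounded up to 2291426; 2,291,426 required, 2,291,426 in favor — approved.
Class III: 4/5 of 8986305 = 7189044; 7,189,044 required, 7,190,586 in favor — approved.
Class IV: 3/4 of 1880963 = 1410722.25, rounded up to 1410723; 1,410,723 required, 1,411,196 in favor — approved.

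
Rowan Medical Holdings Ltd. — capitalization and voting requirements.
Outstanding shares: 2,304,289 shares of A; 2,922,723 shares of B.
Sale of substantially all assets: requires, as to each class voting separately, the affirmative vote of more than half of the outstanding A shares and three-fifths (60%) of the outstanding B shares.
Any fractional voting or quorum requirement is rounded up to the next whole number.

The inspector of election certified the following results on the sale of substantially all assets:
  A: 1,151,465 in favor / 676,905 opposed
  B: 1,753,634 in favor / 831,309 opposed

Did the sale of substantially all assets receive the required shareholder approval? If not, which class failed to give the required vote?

Not approved — the A shares did not give the required vote.

A: a majority of 2304289 is 1152145; 1,152,145 required, 1,151,465 in favor — not approved.
B: 3/5 of 2922723 = 1753633.80, rounded up to 1753634; 1,753,634 required, 1,753,634 in favor — approved.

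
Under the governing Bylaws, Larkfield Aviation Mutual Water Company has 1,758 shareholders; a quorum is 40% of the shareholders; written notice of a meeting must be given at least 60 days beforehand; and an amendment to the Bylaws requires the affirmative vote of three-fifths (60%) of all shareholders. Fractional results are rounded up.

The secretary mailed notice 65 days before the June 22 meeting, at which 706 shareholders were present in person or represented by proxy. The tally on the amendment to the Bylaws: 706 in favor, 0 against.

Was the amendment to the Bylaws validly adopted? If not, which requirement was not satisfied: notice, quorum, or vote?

Invalid — vote requirement not satisfied.

Notice: 65 days given; 60 required. Satisfied.
Quorum: 40% of 1,758 = 703.20, rounded up to 704; 706 present. Satisfied.
Vote: requires three-fifths of all shareholders (1,758); 3/5 of 1758 = 1054.80, rounded up to 1055, so 1,055 needed; 706 in favor. Not satisfied.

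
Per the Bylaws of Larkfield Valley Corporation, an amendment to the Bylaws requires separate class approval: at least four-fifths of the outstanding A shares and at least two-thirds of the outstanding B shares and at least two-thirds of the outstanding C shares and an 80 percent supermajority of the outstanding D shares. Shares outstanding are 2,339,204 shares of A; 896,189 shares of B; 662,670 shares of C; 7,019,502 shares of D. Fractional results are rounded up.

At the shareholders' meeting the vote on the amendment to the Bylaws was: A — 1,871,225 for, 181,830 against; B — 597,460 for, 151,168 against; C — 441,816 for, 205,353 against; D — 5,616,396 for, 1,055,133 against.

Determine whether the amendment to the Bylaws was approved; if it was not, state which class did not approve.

A: 4/5 of 2339204 = 1871363.20, rounded up to 1871364; 1,871,364 required, 1,871,225 in favor — not approved.
B: 2/3 of 896189 = 597459.33, rounded up to 597460; 597,460 required, 597,460 in favor — approved.
C: 2/3 of 662670 = 441780; 441,780 required, 441,816 in favor — approved.
D: 4/5 of 7019502 = 5615601.60, rounded up to 5615602; 5,615,602 required, 5,616,396 in favor — approved.

Not approved — the A shares did not give the required vote.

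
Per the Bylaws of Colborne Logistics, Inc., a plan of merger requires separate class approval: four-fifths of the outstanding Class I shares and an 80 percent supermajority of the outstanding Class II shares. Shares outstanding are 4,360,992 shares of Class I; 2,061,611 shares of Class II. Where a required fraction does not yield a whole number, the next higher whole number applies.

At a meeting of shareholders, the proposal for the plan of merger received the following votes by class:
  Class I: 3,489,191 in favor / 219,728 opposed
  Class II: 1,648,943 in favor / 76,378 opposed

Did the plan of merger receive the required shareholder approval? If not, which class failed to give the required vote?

Not approved — the Class II shares did not give the required vote.

Class I: 4/5 of 4360992 = 3488793.60, rounded up to 3488794; 3,488,794 required, 3,489,191 in favor — approved.
Class II: 4/5 of 2061611 = 1649288.80, rounded up to 1649289; 1,649,289 required, 1,648,943 in favor — not approved.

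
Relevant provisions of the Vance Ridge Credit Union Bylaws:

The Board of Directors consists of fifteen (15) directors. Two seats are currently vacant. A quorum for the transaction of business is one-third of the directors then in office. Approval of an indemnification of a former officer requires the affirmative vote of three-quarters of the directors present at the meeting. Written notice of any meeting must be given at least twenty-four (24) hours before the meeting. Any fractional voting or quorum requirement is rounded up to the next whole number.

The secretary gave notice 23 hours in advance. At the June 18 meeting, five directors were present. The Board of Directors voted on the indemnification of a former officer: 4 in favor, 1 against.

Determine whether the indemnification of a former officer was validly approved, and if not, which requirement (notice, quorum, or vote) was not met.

Notice: 23 hours given; 24 required (23 < 24). Not satisfied.
Quorum: 5 present; quorum is 5. Satisfied.
Vote: the indemnification of a former officer requires three-fourths of the directors present (5). 3/4 of 5 = 3.75, rounded up to 4, so 4 affirmative votes are needed; 4 voted in favor. Satisfied.

Invalid — notice requirement not satisfied.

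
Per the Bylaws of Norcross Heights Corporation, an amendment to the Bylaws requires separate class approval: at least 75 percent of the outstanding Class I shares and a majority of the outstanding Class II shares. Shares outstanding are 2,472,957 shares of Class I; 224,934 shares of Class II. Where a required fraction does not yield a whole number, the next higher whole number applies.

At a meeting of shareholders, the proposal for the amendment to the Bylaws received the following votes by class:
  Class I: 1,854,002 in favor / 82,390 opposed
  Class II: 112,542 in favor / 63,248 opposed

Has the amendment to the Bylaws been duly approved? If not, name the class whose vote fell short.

Class I: 3/4 of 2472957 = 1854717.75, rounded up to 1854718; 1,854,718 required, 1,854,002 in favor — not approved.
Class II: a majority of 224934 is 112468; 112,468 required, 112,542 in favor — approved.

Not approved — the Class I shares did not give the required vote.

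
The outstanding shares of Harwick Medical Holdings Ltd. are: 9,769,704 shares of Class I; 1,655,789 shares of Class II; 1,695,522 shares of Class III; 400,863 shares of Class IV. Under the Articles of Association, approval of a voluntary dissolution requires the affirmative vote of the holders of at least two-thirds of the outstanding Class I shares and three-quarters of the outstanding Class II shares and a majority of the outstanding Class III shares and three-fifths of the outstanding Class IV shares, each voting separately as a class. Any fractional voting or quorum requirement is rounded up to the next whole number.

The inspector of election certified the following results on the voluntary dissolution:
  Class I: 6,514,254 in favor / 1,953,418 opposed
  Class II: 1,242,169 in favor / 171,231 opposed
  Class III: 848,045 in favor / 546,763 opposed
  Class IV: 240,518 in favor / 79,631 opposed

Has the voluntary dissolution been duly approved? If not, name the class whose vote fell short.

Approved — every class gave the required vote.

Class I: 2/3 of 9769704 = 6513136; 6,513,136 required, 6,514,254 in favor — approved.
Class II: 3/4 of 1655789 = 1241841.75, rounded up to 1241842; 1,241,842 required, 1,242,169 in favor — approved.
Class III: a majority of 1695522 is 847762; 847,762 required, 848,045 in favor — approved.
Class IV: 3/5 of 400863 = 240517.80, rounded up to 240518; 240,518 required, 240,518 in favor — approved.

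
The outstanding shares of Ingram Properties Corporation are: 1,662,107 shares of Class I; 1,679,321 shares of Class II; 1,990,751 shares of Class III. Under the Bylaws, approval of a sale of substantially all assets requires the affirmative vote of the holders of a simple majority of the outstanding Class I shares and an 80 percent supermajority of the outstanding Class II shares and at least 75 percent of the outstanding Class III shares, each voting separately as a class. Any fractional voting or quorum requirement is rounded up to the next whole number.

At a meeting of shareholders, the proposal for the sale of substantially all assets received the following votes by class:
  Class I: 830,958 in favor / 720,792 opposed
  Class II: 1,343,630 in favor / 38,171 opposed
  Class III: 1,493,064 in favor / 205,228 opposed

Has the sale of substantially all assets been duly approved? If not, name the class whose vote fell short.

Class I: a majority of 1662107 is 831054; 831,054 required, 830,958 in favor — not approved.
Class II: 4/5 of 1679321 = 1343456.80, rounded up to 1343457; 1,343,457 required, 1,343,630 in favor — approved.
Class III: 3/4 of 1990751 = 1493063.25, rounded up to 1493064; 1,493,064 required, 1,493,064 in favor — approved.

Not approved — the Class I shares did not give the required vote.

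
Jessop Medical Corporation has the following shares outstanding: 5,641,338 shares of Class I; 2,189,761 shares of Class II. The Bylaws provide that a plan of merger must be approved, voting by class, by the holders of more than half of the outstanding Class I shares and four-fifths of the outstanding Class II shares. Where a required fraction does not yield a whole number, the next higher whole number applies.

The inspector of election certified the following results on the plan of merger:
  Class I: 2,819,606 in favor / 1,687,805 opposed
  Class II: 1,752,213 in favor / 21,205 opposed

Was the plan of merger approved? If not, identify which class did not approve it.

Not approved — the Class I shares did not give the required vote.

Class I: a majority of 5641338 is 2820670; 2,820,670 required, 2,819,606 in favor — not approved.
Class II: 4/5 of 2189761 = 1751808.80, rounded up to 1751809; 1,751,809 required, 1,752,213 in favor — approved.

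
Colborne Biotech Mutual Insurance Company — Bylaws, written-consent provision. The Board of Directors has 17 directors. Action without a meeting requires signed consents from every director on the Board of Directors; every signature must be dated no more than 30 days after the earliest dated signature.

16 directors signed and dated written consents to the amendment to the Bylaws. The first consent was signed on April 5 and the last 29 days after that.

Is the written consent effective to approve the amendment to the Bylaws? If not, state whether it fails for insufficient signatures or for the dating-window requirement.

Signatures required: all of 17 — unanimous means all 17, so 17 needed; 16 signed. Insufficient.
Dating window: the latest signature is 29 days after the earliest; the limit is 30 days. Within the window.

Not effective — insufficient signatures.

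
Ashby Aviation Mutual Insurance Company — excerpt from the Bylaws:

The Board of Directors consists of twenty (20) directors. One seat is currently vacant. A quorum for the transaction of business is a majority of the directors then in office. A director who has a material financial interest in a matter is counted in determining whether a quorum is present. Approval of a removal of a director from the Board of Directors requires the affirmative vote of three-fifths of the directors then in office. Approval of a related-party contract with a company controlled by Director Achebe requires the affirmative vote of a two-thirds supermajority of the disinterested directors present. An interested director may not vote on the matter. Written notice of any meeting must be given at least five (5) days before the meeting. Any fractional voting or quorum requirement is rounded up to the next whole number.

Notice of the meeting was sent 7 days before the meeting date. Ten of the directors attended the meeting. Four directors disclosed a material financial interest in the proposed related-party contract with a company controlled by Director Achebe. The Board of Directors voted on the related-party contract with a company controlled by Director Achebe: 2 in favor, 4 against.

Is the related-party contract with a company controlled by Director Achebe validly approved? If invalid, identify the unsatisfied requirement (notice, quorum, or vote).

Notice: 7 days given; 5 required (7 ≥ 5). Satisfied.
Quorum: 10 present (interested directors count toward quorum); quorum is 10. Satisfied.
Vote: the related-party contract with a company controlled by Director Achebe requires two-thirds of the disinterested directors present (10 − 4 = 6). 2/3 of 6 = 4, so 4 affirmative votes are needed; 2 voted in favor. Not satisfied.

Invalid — vote requirement not satisfied.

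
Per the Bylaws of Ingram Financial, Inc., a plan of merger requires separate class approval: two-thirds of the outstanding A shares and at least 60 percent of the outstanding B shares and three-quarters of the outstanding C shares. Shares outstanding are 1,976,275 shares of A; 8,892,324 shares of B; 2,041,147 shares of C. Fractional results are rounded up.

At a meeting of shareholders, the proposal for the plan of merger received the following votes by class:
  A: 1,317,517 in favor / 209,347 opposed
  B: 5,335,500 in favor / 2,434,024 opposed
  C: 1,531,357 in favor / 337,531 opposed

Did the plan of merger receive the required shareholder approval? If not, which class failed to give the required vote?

A: 2/3 of 1976275 = 1317516.67, rounded up to 1317517; 1,317,517 required, 1,317,517 in favor — approved.
B: 3/5 of 8892324 = 5335394.40, rounded up to 5335395; 5,335,395 required, 5,335,500 in favor — approved.
C: 3/4 of 2041147 = 1530860.25, rounded up to 1530861; 1,530,861 required, 1,531,357 in favor — approved.

Approved — every class gave the required vote.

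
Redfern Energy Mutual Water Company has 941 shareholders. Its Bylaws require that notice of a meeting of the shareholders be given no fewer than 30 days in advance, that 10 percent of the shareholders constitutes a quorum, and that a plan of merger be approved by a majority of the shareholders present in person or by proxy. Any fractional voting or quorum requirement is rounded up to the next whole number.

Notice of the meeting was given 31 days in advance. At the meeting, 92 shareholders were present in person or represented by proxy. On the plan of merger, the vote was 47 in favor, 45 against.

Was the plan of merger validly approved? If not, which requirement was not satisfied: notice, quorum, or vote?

Notice: 31 days given; 30 required. Satisfied.
Quorum: 10% of 941 = 94.10, rounded up to 95; 92 present. Not satisfied.
Vote: requires a majority of those present (92); a majority of 92 is 47, so 47 needed; 47 in favor. Satisfied.

Invalid — quorum requirement not satisfied.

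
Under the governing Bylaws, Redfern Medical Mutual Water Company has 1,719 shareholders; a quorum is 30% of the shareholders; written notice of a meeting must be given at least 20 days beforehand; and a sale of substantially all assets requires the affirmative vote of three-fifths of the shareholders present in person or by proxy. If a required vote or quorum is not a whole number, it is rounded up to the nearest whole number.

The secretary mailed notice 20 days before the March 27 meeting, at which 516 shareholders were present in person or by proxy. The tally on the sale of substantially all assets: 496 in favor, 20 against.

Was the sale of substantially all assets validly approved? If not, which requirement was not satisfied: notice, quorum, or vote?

Valid — all requirements satisfied.

Notice: 20 days given; 20 required. Satisfied.
Quorum: 30% of 1,719 = 515.70, rounded up to 516; 516 present. Satisfied.
Vote: requires three-fifths of those present (516); 3/5 of 516 = 309.60, rounded up to 310, so 310 needed; 496 in favor. Satisfied.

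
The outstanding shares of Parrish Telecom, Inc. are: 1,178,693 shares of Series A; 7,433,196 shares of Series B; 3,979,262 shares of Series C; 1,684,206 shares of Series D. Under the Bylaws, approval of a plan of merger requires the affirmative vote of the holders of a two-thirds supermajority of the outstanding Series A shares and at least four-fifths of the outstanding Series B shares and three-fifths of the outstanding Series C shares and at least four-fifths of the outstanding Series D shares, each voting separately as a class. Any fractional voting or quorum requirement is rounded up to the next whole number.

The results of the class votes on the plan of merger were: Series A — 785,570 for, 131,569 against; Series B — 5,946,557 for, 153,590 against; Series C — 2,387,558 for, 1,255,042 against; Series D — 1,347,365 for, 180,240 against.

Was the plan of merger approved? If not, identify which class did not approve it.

Not approved — the Series A shares did not give the required vote.

Series A: 2/3 of 1178693 = 785795.33, rounded up to 785796; 785,796 required, 785,570 in favor — not approved.
Series B: 4/5 of 7433196 = 5946556.80, rounded up to 5946557; 5,946,557 required, 5,946,557 in favor — approved.
Series C: 3/5 of 3979262 = 2387557.20, rounded up to 2387558; 2,387,558 required, 2,387,558 in favor — approved.
Series D: 4/5 of 1684206 = 1347364.80, rounded up to 1347365; 1,347,365 required, 1,347,365 in favor — approved.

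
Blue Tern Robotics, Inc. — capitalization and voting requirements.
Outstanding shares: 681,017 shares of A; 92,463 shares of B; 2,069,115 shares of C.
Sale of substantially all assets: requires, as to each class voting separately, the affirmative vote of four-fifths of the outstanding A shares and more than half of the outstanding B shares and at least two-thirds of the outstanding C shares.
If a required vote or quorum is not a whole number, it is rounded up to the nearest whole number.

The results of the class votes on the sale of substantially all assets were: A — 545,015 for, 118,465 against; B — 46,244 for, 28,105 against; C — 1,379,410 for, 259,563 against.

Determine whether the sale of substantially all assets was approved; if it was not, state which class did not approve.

A: 4/5 of 681017 = 544813.60, rounded up to 544814; 544,814 required, 545,015 in favor — approved.
B: a majority of 92463 is 46232; 46,232 required, 46,244 in favor — approved.
C: 2/3 of 2069115 = 1379410; 1,379,410 required, 1,379,410 in favor — approved.

Approved — every class gave the required vote.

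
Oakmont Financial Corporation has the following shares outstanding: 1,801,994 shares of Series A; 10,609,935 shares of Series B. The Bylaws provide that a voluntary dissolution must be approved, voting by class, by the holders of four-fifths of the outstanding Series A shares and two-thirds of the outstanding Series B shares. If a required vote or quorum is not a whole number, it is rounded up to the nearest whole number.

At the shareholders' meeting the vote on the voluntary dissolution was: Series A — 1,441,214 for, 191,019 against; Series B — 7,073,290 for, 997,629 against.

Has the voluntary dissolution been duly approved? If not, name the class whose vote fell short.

Series A: 4/5 of 1801994 = 1441595.20, rounded up to 1441596; 1,441,596 required, 1,441,214 in favor — not approved.
Series B: 2/3 of 10609935 = 7073290; 7,073,290 required, 7,073,290 in favor — approved.

Not approved — the Series A shares did not give the required vote.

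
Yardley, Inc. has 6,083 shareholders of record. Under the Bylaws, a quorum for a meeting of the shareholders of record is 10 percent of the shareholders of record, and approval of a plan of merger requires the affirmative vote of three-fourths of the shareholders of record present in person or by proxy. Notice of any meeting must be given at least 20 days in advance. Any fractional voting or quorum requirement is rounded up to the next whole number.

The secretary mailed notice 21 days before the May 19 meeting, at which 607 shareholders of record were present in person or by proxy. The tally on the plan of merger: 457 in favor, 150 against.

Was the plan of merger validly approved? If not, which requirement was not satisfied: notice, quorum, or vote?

Notice: 21 days given; 20 required. Satisfied.
Quorum: 10% of 6,083 = 608.30, rounded up to 609; 607 present. Not satisfied.
Vote: requires three-fourths of those present (607); 3/4 of 607 = 455.25, rounded up to 456, so 456 needed; 457 in favor. Satisfied.

Invalid — quorum requirement not satisfied.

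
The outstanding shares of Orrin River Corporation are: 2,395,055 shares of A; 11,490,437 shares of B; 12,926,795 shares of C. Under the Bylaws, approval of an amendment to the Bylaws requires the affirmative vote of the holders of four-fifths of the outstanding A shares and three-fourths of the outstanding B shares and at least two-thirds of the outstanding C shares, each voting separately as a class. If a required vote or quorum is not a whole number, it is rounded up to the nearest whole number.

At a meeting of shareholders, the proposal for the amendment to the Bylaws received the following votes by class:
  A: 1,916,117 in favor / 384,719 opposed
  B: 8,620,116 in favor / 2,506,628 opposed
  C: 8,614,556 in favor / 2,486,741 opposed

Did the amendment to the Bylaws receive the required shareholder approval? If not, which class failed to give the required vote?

A: 4/5 of 2395055 = 1916044; 1,916,044 required, 1,916,117 in favor — approved.
B: 3/4 of 11490437 = 8617827.75, rounded up to 8617828; 8,617,828 required, 8,620,116 in favor — approved.
C: 2/3 of 12926795 = 8617863.33, rounded up to 8617864; 8,617,864 required, 8,614,556 in favor — not approved.

Not approved — the C shares did not give the required vote.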